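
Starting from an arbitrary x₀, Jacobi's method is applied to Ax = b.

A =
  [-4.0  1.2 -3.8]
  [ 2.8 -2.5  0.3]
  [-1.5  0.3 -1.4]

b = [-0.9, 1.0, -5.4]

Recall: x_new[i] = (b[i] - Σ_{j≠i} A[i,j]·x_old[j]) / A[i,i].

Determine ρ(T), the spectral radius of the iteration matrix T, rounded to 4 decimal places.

A = D + L + U where D = diag(-4, -2.5, -1.4).
Jacobi: T = -D⁻¹(L+U), T[2,0] = -(-1.5)/(-1.4) = -1.0714; T[2,2] = 0.
  T[0,:] = [+0.0000, +0.3000, -0.9500]
  T[1,:] = [+1.1200, +0.0000, +0.1200]
  T[2,:] = [-1.0714, +0.2143, +0.0000]
|λ(T)| sorted: 1.2613, 1.0624, 0.1989.
ρ(T) = max|λ| = 1.2613; 1.2613 > 1, so it fails to converge.

1.2613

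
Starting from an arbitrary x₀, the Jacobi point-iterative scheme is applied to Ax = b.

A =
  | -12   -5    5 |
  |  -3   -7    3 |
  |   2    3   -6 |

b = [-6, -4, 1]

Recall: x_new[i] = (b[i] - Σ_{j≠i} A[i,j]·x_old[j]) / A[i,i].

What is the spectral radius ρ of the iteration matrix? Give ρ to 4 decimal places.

0.8417

Diagonal D = diag(-12, -7, -6); L, U strict lower/upper.
T_J = -D⁻¹(L+U): T[1,0] = -(-3)/(-7) = -0.4286; T[1,1] = 0.
  T[0,:] = [+0.0000  -0.4167  +0.4167]
  T[1,:] = [-0.4286  +0.0000  +0.4286]
  T[2,:] = [+0.3333  +0.5000  +0.0000]
|roots of det(T-λI)|: 0.8417, 0.4395, 0.4023.
spectral radius ρ = 0.8417; 0.8417 < 1 ⇒ converges.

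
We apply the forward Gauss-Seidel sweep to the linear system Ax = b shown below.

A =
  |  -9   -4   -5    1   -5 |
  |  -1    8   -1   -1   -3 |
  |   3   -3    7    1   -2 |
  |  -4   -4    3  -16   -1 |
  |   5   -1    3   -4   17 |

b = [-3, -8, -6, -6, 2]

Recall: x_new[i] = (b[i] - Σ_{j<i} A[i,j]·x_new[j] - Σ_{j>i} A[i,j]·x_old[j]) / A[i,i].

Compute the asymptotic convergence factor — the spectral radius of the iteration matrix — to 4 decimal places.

Split A = D + L + U, D = diag(-9, 8, 7, -16, 17).
Gauss-Seidel: T = -(D+L)⁻¹U, row 0 first, T[0,4] = -(-5)/(-9) = -0.5556; later rows by forward substitution.
  T[0,:] = [+0.0000  -0.4444  -0.5556  +0.1111  -0.5556]
  T[1,:] = [+0.0000  -0.0556  +0.0556  +0.1389  +0.3056]
  T[2,:] = [+0.0000  +0.1667  +0.2619  -0.1310  +0.6548]
  T[3,:] = [+0.0000  +0.1562  +0.1741  -0.0871  +0.1228]
  T[4,:] = [+0.0000  +0.1348  +0.1614  -0.0219  +0.0947]
|eigenvalues of T|: 0.5616, 0.2715, 0.0602, 0.0159, 0.0000.
spectral radius ρ = 0.5616; 0.5616 < 1, so it converges for any x₀.

0.5616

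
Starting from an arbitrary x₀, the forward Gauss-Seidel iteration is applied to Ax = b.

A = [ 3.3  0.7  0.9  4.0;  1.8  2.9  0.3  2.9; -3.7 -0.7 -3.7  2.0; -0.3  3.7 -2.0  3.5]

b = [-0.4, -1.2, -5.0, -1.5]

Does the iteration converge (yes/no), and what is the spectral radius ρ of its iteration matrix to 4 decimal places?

no, ρ = 1.2884

Write A = D+L+U with D = diag(3.3, 2.9, -3.7, 3.5).
T_GS = -(D+L)⁻¹U: row 0 first, T[0,3] = -(4)/(3.3) = -1.2121; later rows by forward substitution.
  T[0,:] = [+0.0000, -0.2121, -0.2727, -1.2121]
  T[1,:] = [+0.0000, +0.1317, +0.0658, -0.2476]
  T[2,:] = [+0.0000, +0.1872, +0.2603, +1.7995]
  T[3,:] = [+0.0000, -0.0504, +0.0558, +1.1862]
|λ(T)| sorted: 1.2884, 0.2869, 0.0027, 0.0000.
ρ = 1.2884; 1.2884 > 1 ⇒ diverges.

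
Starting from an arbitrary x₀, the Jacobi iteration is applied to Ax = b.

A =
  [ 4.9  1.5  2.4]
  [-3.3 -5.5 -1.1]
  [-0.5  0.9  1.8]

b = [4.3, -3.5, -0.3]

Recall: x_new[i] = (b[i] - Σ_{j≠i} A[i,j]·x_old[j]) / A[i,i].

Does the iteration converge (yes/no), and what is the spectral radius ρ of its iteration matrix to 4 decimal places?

Let D = diag(4.9, -5.5, 1.8); L, U the strict triangles.
Jacobi T = -D⁻¹(L+U): T[1,0] = -(-3.3)/(-5.5) = -0.6000; T[1,1] = 0.
  T[0,:] = [+0.0000, -0.3061, -0.4898]
  T[1,:] = [-0.6000, +0.0000, -0.2000]
  T[2,:] = [+0.2778, -0.5000, +0.0000]
|λ(T)| sorted: 0.6027, 0.4643, 0.4643.
spectral radius ρ = 0.6027; 0.6027 < 1 ⇒ converges.

yes, ρ = 0.6027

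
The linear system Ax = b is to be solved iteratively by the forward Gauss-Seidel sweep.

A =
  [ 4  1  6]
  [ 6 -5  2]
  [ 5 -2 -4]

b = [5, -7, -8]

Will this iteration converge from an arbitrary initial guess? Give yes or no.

no

Split A = D + L + U, D = diag(4, -5, -4).
GS T = -(D+L)⁻¹U: row 0 first, T[0,1] = -(1)/(4) = -0.2500; later rows by forward substitution.
  T[0,:] = [+0.0000  -0.2500  -1.5000]
  T[1,:] = [+0.0000  -0.3000  -1.4000]
  T[2,:] = [+0.0000  -0.1625  -1.1750]
eigenvalue magnitudes: 1.3847, 0.0903, 0.0000.
spectral radius ρ = 1.3847; 1.3847 > 1 ⇒ diverges.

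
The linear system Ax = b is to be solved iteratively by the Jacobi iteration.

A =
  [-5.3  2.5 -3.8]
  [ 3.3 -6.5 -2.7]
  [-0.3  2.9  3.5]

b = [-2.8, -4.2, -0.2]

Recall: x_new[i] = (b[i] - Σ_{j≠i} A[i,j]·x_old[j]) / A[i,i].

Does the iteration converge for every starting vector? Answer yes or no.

Write A = D+L+U with D = diag(-5.3, -6.5, 3.5).
T_J = -D⁻¹(L+U): T[2,0] = -(-0.3)/(3.5) = +0.0857; T[2,2] = 0.
  T[0,:] = [+0.0000 +0.4717 -0.7170]
  T[1,:] = [+0.5077 +0.0000 -0.4154]
  T[2,:] = [+0.0857 -0.8286 +0.0000]
eigenvalue magnitudes: 0.9133, 0.5584, 0.5584.
ρ = 0.9133; 0.9133 < 1, so it converges for any x₀.

yes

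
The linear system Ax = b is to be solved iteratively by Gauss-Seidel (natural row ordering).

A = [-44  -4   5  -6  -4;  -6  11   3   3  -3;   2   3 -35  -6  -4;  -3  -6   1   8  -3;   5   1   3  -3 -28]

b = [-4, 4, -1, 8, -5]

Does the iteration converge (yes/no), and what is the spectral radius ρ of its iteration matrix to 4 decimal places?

Split A = D + L + U, D = diag(-44, 11, -35, 8, -28).
T_GS = -(D+L)⁻¹U: row 0 first, T[0,1] = -(-4)/(-44) = -0.0909; later rows by forward substitution.
  T[0,:] = [+0.0000  -0.0909  +0.1136  -0.1364  -0.0909]
  T[1,:] = [+0.0000  -0.0496  -0.2107  -0.3471  +0.2231]
  T[2,:] = [+0.0000  -0.0094  -0.0116  -0.2090  -0.1004]
  T[3,:] = [+0.0000  -0.0701  -0.1140  -0.2853  +0.5208]
  T[4,:] = [+0.0000  -0.0115  +0.0237  -0.0286  -0.0748]
moduli |λ_i(T)| = 0.3973, 0.0937, 0.0937, 0.0816, 0.0000.
ρ = 0.3973; 0.3973 < 1 ⇒ converges.

yes, ρ = 0.3973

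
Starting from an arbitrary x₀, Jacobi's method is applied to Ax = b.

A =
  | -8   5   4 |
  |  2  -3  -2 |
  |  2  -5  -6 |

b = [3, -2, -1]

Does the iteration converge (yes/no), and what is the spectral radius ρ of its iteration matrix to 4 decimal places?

no, ρ = 1.2171

Let D = diag(-8, -3, -6); L, U the strict triangles.
Jacobi: T = -D⁻¹(L+U), T[0,2] = -(4)/(-8) = +0.5000; T[0,0] = 0.
  T[0,:] = [+0.0000, +0.6250, +0.5000]
  T[1,:] = [+0.6667, +0.0000, -0.6667]
  T[2,:] = [+0.3333, -0.8333, +0.0000]
|λ(T)| sorted: 1.2171, 0.7757, 0.4413.
ρ(T) = max|λ| = 1.2171; 1.2171 > 1 ⇒ diverges.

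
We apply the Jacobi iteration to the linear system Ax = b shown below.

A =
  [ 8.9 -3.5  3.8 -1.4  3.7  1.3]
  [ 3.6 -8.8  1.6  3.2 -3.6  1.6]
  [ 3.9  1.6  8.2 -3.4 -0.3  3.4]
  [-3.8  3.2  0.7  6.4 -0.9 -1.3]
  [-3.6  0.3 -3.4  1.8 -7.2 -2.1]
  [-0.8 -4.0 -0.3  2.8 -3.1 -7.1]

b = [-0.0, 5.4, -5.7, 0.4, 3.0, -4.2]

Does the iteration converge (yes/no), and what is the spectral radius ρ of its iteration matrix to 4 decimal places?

A = D + L + U where D = diag(8.9, -8.8, 8.2, 6.4, -7.2, -7.1).
T_J = -D⁻¹(L+U): T[1,0] = -(3.6)/(-8.8) = +0.4091; T[1,1] = 0.
  T[0,:] = [+0.0000 +0.3933 -0.4270 +0.1573 -0.4157 -0.1461]
  T[1,:] = [+0.4091 +0.0000 +0.1818 +0.3636 -0.4091 +0.1818]
  T[2,:] = [-0.4756 -0.1951 +0.0000 +0.4146 +0.0366 -0.4146]
  T[3,:] = [+0.5938 -0.5000 -0.1094 +0.0000 +0.1406 +0.2031]
  T[4,:] = [-0.5000 +0.0417 -0.4722 +0.2500 +0.0000 -0.2917]
  T[5,:] = [-0.1127 -0.5634 -0.0423 +0.3944 -0.4366 +0.0000]
|eigenvalues of T|: 1.1414, 0.5939, 0.5421, 0.5421, 0.3176, 0.3176.
ρ = 1.1414; 1.1414 > 1: divergent.

no, ρ = 1.1414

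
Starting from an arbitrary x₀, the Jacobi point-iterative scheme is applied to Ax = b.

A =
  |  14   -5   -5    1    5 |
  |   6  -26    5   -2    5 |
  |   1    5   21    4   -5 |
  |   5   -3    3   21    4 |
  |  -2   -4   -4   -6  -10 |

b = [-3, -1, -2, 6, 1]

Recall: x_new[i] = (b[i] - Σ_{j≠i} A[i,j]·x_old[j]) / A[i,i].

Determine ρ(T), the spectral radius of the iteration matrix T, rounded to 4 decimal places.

Write A = D+L+U with D = diag(14, -26, 21, 21, -10).
Jacobi: T = -D⁻¹(L+U), T[4,2] = -(-4)/(-10) = -0.4000; T[4,4] = 0.
  T[0,:] = [+0.0000, +0.3571, +0.3571, -0.0714, -0.3571]
  T[1,:] = [+0.2308, +0.0000, +0.1923, -0.0769, +0.1923]
  T[2,:] = [-0.0476, -0.2381, +0.0000, -0.1905, +0.2381]
  T[3,:] = [-0.2381, +0.1429, -0.1429, +0.0000, -0.1905]
  T[4,:] = [-0.2000, -0.4000, -0.4000, -0.6000, +0.0000]
moduli |λ_i(T)| = 0.5489, 0.3320, 0.3320, 0.2223, 0.2223.
spectral radius ρ = 0.5489; 0.5489 < 1 ⇒ converges.

0.5489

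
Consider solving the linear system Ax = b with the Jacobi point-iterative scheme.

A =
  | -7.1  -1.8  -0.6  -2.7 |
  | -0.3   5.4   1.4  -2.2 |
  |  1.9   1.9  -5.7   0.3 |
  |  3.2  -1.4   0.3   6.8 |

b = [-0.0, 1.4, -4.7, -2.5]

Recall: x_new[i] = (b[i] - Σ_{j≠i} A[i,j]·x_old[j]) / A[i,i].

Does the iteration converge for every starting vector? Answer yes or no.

Let D = diag(-7.1, 5.4, -5.7, 6.8); L, U the strict triangles.
T_J = -D⁻¹(L+U): T[2,0] = -(1.9)/(-5.7) = +0.3333; T[2,2] = 0.
  T[0,:] = [+0.0000 -0.2535 -0.0845 -0.3803]
  T[1,:] = [+0.0556 +0.0000 -0.2593 +0.4074]
  T[2,:] = [+0.3333 +0.3333 +0.0000 +0.0526]
  T[3,:] = [-0.4706 +0.2059 -0.0441 +0.0000]
|roots of det(T-λI)|: 0.5766, 0.4010, 0.3609, 0.3609.
spectral radius ρ = 0.5766; 0.5766 < 1 ⇒ converges.

yes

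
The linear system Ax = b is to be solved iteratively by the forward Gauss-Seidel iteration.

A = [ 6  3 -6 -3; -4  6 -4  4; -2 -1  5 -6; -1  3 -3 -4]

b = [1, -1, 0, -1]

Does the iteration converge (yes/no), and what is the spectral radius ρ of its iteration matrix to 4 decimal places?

Diagonal D = diag(6, 6, 5, -4); L, U strict lower/upper.
T_GS = -(D+L)⁻¹U: row 0 first, T[0,3] = -(-3)/(6) = +0.5000; later rows by forward substitution.
  T[0,:] = [+0.0000 -0.5000 +1.0000 +0.5000]
  T[1,:] = [+0.0000 -0.3333 +1.3333 -0.3333]
  T[2,:] = [+0.0000 -0.2667 +0.6667 +1.3333]
  T[3,:] = [+0.0000 +0.0750 +0.2500 -1.3750]
|λ(T)| sorted: 1.4346, 0.5255, 0.1326, 0.0000.
ρ = 1.4346; 1.4346 > 1 ⇒ diverges.

no, ρ = 1.4346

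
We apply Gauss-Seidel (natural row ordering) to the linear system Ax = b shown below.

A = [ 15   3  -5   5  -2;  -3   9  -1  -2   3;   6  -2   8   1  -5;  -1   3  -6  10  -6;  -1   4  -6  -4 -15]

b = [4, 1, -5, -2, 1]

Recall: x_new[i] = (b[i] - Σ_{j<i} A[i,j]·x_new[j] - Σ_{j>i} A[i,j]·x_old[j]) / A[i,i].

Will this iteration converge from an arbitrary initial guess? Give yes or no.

yes

Split A = D + L + U, D = diag(15, 9, 8, 10, -15).
Gauss-Seidel: T = -(D+L)⁻¹U, row 0 first, T[0,1] = -(3)/(15) = -0.2000; later rows by forward substitution.
  T[0,:] = [+0.0000, -0.2000, +0.3333, -0.3333, +0.1333]
  T[1,:] = [+0.0000, -0.0667, +0.2222, +0.1111, -0.2889]
  T[2,:] = [+0.0000, +0.1333, -0.1944, +0.1528, +0.4528]
  T[3,:] = [+0.0000, +0.0800, -0.1500, +0.0250, +0.9717]
  T[4,:] = [+0.0000, -0.0791, +0.1548, -0.0159, -0.5261]
|roots of det(T-λI)|: 0.6863, 0.1682, 0.0802, 0.0120, 0.0000.
ρ(T) = max|λ| = 0.6863; 0.6863 < 1 ⇒ converges.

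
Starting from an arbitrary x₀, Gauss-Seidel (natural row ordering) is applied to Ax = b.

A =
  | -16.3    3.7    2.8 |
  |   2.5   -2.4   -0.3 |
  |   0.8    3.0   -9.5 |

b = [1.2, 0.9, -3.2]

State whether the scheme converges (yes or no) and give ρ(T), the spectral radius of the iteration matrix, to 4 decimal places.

Split A = D + L + U, D = diag(-16.3, -2.4, -9.5).
Gauss-Seidel: T = -(D+L)⁻¹U, row 0 first, T[0,2] = -(2.8)/(-16.3) = +0.1718; later rows by forward substitution.
  T[0,:] = [+0.0000  +0.2270  +0.1718]
  T[1,:] = [+0.0000  +0.2365  +0.0539]
  T[2,:] = [+0.0000  +0.0938  +0.0315]
eigenvalue magnitudes: 0.2587, 0.0092, 0.0000.
spectral radius ρ = 0.2587; 0.2587 < 1 ⇒ converges.

yes, ρ = 0.2587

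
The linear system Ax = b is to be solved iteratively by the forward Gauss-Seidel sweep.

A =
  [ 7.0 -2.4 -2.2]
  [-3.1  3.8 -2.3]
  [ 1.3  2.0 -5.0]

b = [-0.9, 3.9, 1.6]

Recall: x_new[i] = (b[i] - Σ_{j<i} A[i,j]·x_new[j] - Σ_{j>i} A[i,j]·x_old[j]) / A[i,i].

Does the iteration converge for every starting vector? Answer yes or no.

yes

Diagonal D = diag(7, 3.8, -5); L, U strict lower/upper.
GS T = -(D+L)⁻¹U: row 0 first, T[0,2] = -(-2.2)/(7) = +0.3143; later rows by forward substitution.
  T[0,:] = [+0.0000  +0.3429  +0.3143]
  T[1,:] = [+0.0000  +0.2797  +0.8617]
  T[2,:] = [+0.0000  +0.2010  +0.4264]
|λ(T)| sorted: 0.7756, 0.0696, 0.0000.
ρ = 0.7756; 0.7756 < 1: convergent.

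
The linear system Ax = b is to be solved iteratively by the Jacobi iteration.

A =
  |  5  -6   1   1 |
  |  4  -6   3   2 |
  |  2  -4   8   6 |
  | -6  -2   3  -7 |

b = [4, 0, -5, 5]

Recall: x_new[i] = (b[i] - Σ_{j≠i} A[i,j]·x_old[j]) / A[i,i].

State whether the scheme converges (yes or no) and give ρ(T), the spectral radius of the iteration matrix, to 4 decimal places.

no, ρ = 1.2467

Let D = diag(5, -6, 8, -7); L, U the strict triangles.
Jacobi T = -D⁻¹(L+U): T[1,0] = -(4)/(-6) = +0.6667; T[1,1] = 0.
  T[0,:] = [+0.0000  +1.2000  -0.2000  -0.2000]
  T[1,:] = [+0.6667  +0.0000  +0.5000  +0.3333]
  T[2,:] = [-0.2500  +0.5000  +0.0000  -0.7500]
  T[3,:] = [-0.8571  -0.2857  +0.4286  +0.0000]
moduli |λ_i(T)| = 1.2467, 0.9735, 0.6584, 0.6584.
ρ = 1.2467; 1.2467 > 1: divergent.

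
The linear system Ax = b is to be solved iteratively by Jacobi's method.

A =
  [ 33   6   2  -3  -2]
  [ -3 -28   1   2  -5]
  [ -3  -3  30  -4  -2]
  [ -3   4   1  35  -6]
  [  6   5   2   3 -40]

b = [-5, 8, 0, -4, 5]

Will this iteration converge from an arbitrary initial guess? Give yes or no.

Split A = D + L + U, D = diag(33, -28, 30, 35, -40).
Jacobi T = -D⁻¹(L+U): T[2,1] = -(-3)/(30) = +0.1000; T[2,2] = 0.
  T[0,:] = [+0.0000, -0.1818, -0.0606, +0.0909, +0.0606]
  T[1,:] = [-0.1071, +0.0000, +0.0357, +0.0714, -0.1786]
  T[2,:] = [+0.1000, +0.1000, +0.0000, +0.1333, +0.0667]
  T[3,:] = [+0.0857, -0.1143, -0.0286, +0.0000, +0.1714]
  T[4,:] = [+0.1500, +0.1250, +0.0500, +0.0750, +0.0000]
eigenvalue magnitudes: 0.2264, 0.1896, 0.1896, 0.0607, 0.0490.
ρ(T) = max|λ| = 0.2264; 0.2264 < 1: convergent.

yes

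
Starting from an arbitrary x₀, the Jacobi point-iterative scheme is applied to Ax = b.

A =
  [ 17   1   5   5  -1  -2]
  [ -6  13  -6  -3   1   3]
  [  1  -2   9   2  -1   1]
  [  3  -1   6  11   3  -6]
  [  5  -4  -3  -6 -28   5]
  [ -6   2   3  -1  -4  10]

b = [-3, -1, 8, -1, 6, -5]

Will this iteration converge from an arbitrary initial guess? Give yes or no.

yes

Diagonal D = diag(17, 13, 9, 11, -28, 10); L, U strict lower/upper.
Jacobi T = -D⁻¹(L+U): T[2,5] = -(1)/(9) = -0.1111; T[2,2] = 0.
  T[0,:] = [+0.0000  -0.0588  -0.2941  -0.2941  +0.0588  +0.1176]
  T[1,:] = [+0.4615  +0.0000  +0.4615  +0.2308  -0.0769  -0.2308]
  T[2,:] = [-0.1111  +0.2222  +0.0000  -0.2222  +0.1111  -0.1111]
  T[3,:] = [-0.2727  +0.0909  -0.5455  +0.0000  -0.2727  +0.5455]
  T[4,:] = [+0.1786  -0.1429  -0.1071  -0.2143  +0.0000  +0.1786]
  T[5,:] = [+0.6000  -0.2000  -0.3000  +0.1000  +0.4000  +0.0000]
moduli |λ_i(T)| = 0.8587, 0.5731, 0.3731, 0.3593, 0.1714, 0.1714.
ρ(T) = max|λ| = 0.8587; 0.8587 < 1: convergent.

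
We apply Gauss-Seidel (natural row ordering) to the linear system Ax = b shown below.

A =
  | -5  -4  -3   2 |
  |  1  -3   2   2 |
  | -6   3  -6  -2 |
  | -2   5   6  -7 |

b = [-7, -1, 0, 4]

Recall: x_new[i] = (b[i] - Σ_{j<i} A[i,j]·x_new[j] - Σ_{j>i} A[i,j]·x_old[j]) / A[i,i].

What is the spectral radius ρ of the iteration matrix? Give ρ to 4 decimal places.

1.1497

Diagonal D = diag(-5, -3, -6, -7); L, U strict lower/upper.
T_GS = -(D+L)⁻¹U: row 0 first, T[0,2] = -(-3)/(-5) = -0.6000; later rows by forward substitution.
  T[0,:] = [+0.0000, -0.8000, -0.6000, +0.4000]
  T[1,:] = [+0.0000, -0.2667, +0.4667, +0.8000]
  T[2,:] = [+0.0000, +0.6667, +0.8333, -0.3333]
  T[3,:] = [+0.0000, +0.6095, +1.2190, +0.1714]
moduli |λ_i(T)| = 1.1497, 0.5000, 0.0884, 0.0000.
ρ = 1.1497; 1.1497 > 1: divergent.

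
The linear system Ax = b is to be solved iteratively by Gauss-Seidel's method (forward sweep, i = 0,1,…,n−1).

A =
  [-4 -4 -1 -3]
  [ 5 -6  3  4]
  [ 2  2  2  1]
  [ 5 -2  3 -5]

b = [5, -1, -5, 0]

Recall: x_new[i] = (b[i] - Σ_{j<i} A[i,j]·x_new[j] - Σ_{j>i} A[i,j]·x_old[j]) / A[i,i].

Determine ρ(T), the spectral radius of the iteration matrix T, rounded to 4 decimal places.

1.2600

Write A = D+L+U with D = diag(-4, -6, 2, -5).
Gauss-Seidel: T = -(D+L)⁻¹U, row 0 first, T[0,3] = -(-3)/(-4) = -0.7500; later rows by forward substitution.
  T[0,:] = [+0.0000 -1.0000 -0.2500 -0.7500]
  T[1,:] = [+0.0000 -0.8333 +0.2917 +0.0417]
  T[2,:] = [+0.0000 +1.8333 -0.0417 +0.2083]
  T[3,:] = [+0.0000 +0.4333 -0.3917 -0.6417]
|roots of det(T-λI)|: 1.2600, 0.5919, 0.3352, 0.0000.
spectral radius ρ = 1.2600; 1.2600 > 1, so it fails to converge.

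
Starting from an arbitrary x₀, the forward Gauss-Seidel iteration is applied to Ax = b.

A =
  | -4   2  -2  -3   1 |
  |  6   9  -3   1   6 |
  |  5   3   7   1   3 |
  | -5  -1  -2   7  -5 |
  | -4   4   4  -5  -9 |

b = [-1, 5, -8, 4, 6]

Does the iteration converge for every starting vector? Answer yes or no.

Split A = D + L + U, D = diag(-4, 9, 7, 7, -9).
Gauss-Seidel: T = -(D+L)⁻¹U, row 0 first, T[0,1] = -(2)/(-4) = +0.5000; later rows by forward substitution.
  T[0,:] = [+0.0000, +0.5000, -0.5000, -0.7500, +0.2500]
  T[1,:] = [+0.0000, -0.3333, +0.6667, +0.3889, -0.8333]
  T[2,:] = [+0.0000, -0.2143, +0.0714, +0.2262, -0.2500]
  T[3,:] = [+0.0000, +0.2483, -0.2415, -0.4155, +0.7024]
  T[4,:] = [+0.0000, -0.6036, +0.6844, +0.8376, -0.9828]
moduli |λ_i(T)| = 1.6872, 0.2217, 0.1422, 0.1422, 0.0000.
ρ(T) = max|λ| = 1.6872; 1.6872 > 1 ⇒ diverges.

no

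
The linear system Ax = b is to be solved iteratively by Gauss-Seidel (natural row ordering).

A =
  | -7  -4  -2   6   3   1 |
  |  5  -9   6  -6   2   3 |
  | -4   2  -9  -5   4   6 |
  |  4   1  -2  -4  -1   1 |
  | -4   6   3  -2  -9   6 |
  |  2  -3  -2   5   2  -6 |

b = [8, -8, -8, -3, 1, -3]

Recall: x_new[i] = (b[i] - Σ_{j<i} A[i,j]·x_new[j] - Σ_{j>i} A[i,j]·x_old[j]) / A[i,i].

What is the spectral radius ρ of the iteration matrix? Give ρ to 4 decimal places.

1.4527

Diagonal D = diag(-7, -9, -9, -4, -9, -6); L, U strict lower/upper.
T_GS = -(D+L)⁻¹U: row 0 first, T[0,2] = -(-2)/(-7) = -0.2857; later rows by forward substitution.
  T[0,:] = [+0.0000  -0.5714  -0.2857  +0.8571  +0.4286  +0.1429]
  T[1,:] = [+0.0000  -0.3175  +0.5079  -0.1905  +0.4603  +0.4127]
  T[2,:] = [+0.0000  +0.1834  +0.2399  -0.9788  +0.3563  +0.6949]
  T[3,:] = [+0.0000  -0.7425  -0.2787  +1.2989  +0.1155  +0.1486]
  T[4,:] = [+0.0000  +0.2685  +0.6075  -1.1229  +0.2095  +1.0769]
  T[5,:] = [+0.0000  -0.6222  -0.4589  +1.4154  -0.0400  +0.0924]
moduli |λ_i(T)| = 1.4527, 0.6053, 0.2584, 0.2275, 0.2275, 0.0000.
ρ(T) = max|λ| = 1.4527; 1.4527 > 1 ⇒ diverges.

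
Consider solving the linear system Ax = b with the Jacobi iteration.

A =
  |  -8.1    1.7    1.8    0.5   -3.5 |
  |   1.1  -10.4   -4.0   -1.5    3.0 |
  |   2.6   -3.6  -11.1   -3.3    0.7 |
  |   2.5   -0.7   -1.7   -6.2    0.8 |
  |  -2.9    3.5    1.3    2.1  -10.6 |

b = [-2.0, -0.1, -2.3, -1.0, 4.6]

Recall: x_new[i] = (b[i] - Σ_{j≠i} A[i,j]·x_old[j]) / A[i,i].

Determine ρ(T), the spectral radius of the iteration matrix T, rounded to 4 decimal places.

0.9225

A = D + L + U where D = diag(-8.1, -10.4, -11.1, -6.2, -10.6).
Jacobi T = -D⁻¹(L+U): T[4,1] = -(3.5)/(-10.6) = +0.3302; T[4,4] = 0.
  T[0,:] = [+0.0000, +0.2099, +0.2222, +0.0617, -0.4321]
  T[1,:] = [+0.1058, +0.0000, -0.3846, -0.1442, +0.2885]
  T[2,:] = [+0.2342, -0.3243, +0.0000, -0.2973, +0.0631]
  T[3,:] = [+0.4032, -0.1129, -0.2742, +0.0000, +0.1290]
  T[4,:] = [-0.2736, +0.3302, +0.1226, +0.1981, +0.0000]
moduli |λ_i(T)| = 0.9225, 0.4881, 0.2358, 0.1539, 0.1539.
ρ(T) = max|λ| = 0.9225; 0.9225 < 1: convergent.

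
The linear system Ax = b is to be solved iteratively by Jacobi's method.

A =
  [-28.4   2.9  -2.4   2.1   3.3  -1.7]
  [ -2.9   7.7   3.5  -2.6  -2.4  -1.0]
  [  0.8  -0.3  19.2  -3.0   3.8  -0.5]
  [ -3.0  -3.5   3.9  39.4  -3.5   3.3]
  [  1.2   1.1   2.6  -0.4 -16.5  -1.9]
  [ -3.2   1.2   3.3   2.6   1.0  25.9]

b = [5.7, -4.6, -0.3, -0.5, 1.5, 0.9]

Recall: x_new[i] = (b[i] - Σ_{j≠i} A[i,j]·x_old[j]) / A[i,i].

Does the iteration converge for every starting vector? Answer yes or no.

A = D + L + U where D = diag(-28.4, 7.7, 19.2, 39.4, -16.5, 25.9).
T_J = -D⁻¹(L+U): T[3,5] = -(3.3)/(39.4) = -0.0838; T[3,3] = 0.
  T[0,:] = [+0.0000  +0.1021  -0.0845  +0.0739  +0.1162  -0.0599]
  T[1,:] = [+0.3766  +0.0000  -0.4545  +0.3377  +0.3117  +0.1299]
  T[2,:] = [-0.0417  +0.0156  +0.0000  +0.1562  -0.1979  +0.0260]
  T[3,:] = [+0.0761  +0.0888  -0.0990  +0.0000  +0.0888  -0.0838]
  T[4,:] = [+0.0727  +0.0667  +0.1576  -0.0242  +0.0000  -0.1152]
  T[5,:] = [+0.1236  -0.0463  -0.1274  -0.1004  -0.0386  +0.0000]
|λ(T)| sorted: 0.3775, 0.2293, 0.2293, 0.1755, 0.1755, 0.0051.
spectral radius ρ = 0.3775; 0.3775 < 1, so it converges for any x₀.

yes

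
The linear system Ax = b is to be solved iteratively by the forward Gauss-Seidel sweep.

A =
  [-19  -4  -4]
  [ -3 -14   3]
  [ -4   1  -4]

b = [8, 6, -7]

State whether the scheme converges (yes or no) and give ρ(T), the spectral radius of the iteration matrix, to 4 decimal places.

yes, ρ = 0.4263

Write A = D+L+U with D = diag(-19, -14, -4).
T_GS = -(D+L)⁻¹U: row 0 first, T[0,1] = -(-4)/(-19) = -0.2105; later rows by forward substitution.
  T[0,:] = [+0.0000, -0.2105, -0.2105]
  T[1,:] = [+0.0000, +0.0451, +0.2594]
  T[2,:] = [+0.0000, +0.2218, +0.2754]
moduli |λ_i(T)| = 0.4263, 0.1058, 0.0000.
ρ(T) = max|λ| = 0.4263; 0.4263 < 1 ⇒ converges.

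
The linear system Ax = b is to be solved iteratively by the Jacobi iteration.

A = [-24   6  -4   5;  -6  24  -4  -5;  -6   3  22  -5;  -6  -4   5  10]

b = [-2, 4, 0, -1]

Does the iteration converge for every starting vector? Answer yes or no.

Split A = D + L + U, D = diag(-24, 24, 22, 10).
T_J = -D⁻¹(L+U): T[1,0] = -(-6)/(24) = +0.2500; T[1,1] = 0.
  T[0,:] = [+0.0000 +0.2500 -0.1667 +0.2083]
  T[1,:] = [+0.2500 +0.0000 +0.1667 +0.2083]
  T[2,:] = [+0.2727 -0.1364 +0.0000 +0.2273]
  T[3,:] = [+0.6000 +0.4000 -0.5000 +0.0000]
|eigenvalues of T|: 0.5057, 0.3367, 0.3314, 0.3314.
spectral radius ρ = 0.5057; 0.5057 < 1 ⇒ converges.

yes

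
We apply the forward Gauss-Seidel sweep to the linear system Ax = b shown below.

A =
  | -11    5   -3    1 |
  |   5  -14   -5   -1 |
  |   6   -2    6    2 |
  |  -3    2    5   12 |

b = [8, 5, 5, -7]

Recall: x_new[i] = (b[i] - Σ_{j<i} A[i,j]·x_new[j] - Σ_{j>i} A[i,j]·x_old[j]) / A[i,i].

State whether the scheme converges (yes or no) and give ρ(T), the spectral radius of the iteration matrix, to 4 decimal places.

yes, ρ = 0.6859

Let D = diag(-11, -14, 6, 12); L, U the strict triangles.
T_GS = -(D+L)⁻¹U: row 0 first, T[0,2] = -(-3)/(-11) = -0.2727; later rows by forward substitution.
  T[0,:] = [+0.0000  +0.4545  -0.2727  +0.0909]
  T[1,:] = [+0.0000  +0.1623  -0.4545  -0.0390]
  T[2,:] = [+0.0000  -0.4004  +0.1212  -0.4372]
  T[3,:] = [+0.0000  +0.2534  -0.0429  +0.2114]
eigenvalue magnitudes: 0.6859, 0.1404, 0.1404, 0.0000.
ρ(T) = max|λ| = 0.6859; 0.6859 < 1, so it converges for any x₀.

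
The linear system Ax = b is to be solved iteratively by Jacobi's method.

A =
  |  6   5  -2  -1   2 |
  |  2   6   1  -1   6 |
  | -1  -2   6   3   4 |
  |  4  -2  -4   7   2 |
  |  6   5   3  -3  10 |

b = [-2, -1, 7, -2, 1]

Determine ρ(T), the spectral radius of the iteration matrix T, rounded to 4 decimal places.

1.1487

Let D = diag(6, 6, 6, 7, 10); L, U the strict triangles.
T_J = -D⁻¹(L+U): T[2,0] = -(-1)/(6) = +0.1667; T[2,2] = 0.
  T[0,:] = [+0.0000, -0.8333, +0.3333, +0.1667, -0.3333]
  T[1,:] = [-0.3333, +0.0000, -0.1667, +0.1667, -1.0000]
  T[2,:] = [+0.1667, +0.3333, +0.0000, -0.5000, -0.6667]
  T[3,:] = [-0.5714, +0.2857, +0.5714, +0.0000, -0.2857]
  T[4,:] = [-0.6000, -0.5000, -0.3000, +0.3000, +0.0000]
|λ(T)| sorted: 1.1487, 0.7775, 0.7775, 0.6137, 0.6137.
spectral radius ρ = 1.1487; 1.1487 > 1: divergent.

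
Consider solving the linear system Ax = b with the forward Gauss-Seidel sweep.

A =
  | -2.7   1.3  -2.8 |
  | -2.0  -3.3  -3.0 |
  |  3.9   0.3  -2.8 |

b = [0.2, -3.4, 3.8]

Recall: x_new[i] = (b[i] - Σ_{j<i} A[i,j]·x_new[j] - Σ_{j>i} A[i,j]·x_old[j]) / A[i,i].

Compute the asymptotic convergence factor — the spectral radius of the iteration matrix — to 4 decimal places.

Diagonal D = diag(-2.7, -3.3, -2.8); L, U strict lower/upper.
T_GS = -(D+L)⁻¹U: row 0 first, T[0,2] = -(-2.8)/(-2.7) = -1.0370; later rows by forward substitution.
  T[0,:] = [+0.0000, +0.4815, -1.0370]
  T[1,:] = [+0.0000, -0.2918, -0.2806]
  T[2,:] = [+0.0000, +0.6394, -1.4745]
|roots of det(T-λI)|: 1.2958, 0.4705, 0.0000.
ρ(T) = max|λ| = 1.2958; 1.2958 > 1, so it fails to converge.

1.2958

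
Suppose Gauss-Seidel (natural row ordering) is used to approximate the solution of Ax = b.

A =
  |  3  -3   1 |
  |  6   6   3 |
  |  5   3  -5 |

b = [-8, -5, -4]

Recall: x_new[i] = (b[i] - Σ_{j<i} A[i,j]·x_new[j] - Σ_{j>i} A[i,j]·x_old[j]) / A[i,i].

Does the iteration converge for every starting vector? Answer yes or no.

A = D + L + U where D = diag(3, 6, -5).
Gauss-Seidel: T = -(D+L)⁻¹U, row 0 first, T[0,1] = -(-3)/(3) = +1.0000; later rows by forward substitution.
  T[0,:] = [+0.0000  +1.0000  -0.3333]
  T[1,:] = [+0.0000  -1.0000  -0.1667]
  T[2,:] = [+0.0000  +0.4000  -0.4333]
eigenvalue magnitudes: 0.8333, 0.6000, 0.0000.
ρ = 0.8333; 0.8333 < 1 ⇒ converges.

yes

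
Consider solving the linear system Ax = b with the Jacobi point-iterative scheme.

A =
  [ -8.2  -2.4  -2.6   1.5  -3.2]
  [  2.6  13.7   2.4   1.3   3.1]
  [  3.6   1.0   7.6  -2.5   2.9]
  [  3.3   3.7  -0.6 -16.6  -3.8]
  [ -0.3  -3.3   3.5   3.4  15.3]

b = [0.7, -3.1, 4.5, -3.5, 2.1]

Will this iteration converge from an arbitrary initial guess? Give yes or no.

yes

Write A = D+L+U with D = diag(-8.2, 13.7, 7.6, -16.6, 15.3).
T_J = -D⁻¹(L+U): T[4,1] = -(-3.3)/(15.3) = +0.2157; T[4,4] = 0.
  T[0,:] = [+0.0000, -0.2927, -0.3171, +0.1829, -0.3902]
  T[1,:] = [-0.1898, +0.0000, -0.1752, -0.0949, -0.2263]
  T[2,:] = [-0.4737, -0.1316, +0.0000, +0.3289, -0.3816]
  T[3,:] = [+0.1988, +0.2229, -0.0361, +0.0000, -0.2289]
  T[4,:] = [+0.0196, +0.2157, -0.2288, -0.2222, +0.0000]
|λ(T)| sorted: 0.6211, 0.3943, 0.3943, 0.2155, 0.2155.
spectral radius ρ = 0.6211; 0.6211 < 1, so it converges for any x₀.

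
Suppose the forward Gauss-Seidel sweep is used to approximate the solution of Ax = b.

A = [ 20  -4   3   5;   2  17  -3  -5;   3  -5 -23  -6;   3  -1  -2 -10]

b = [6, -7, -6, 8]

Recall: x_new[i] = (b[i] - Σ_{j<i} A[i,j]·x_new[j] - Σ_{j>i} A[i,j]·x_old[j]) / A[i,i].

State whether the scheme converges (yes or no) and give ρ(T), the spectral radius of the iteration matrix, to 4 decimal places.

yes, ρ = 0.2878

Let D = diag(20, 17, -23, -10); L, U the strict triangles.
T_GS = -(D+L)⁻¹U: row 0 first, T[0,2] = -(3)/(20) = -0.1500; later rows by forward substitution.
  T[0,:] = [+0.0000 +0.2000 -0.1500 -0.2500]
  T[1,:] = [+0.0000 -0.0235 +0.1941 +0.3235]
  T[2,:] = [+0.0000 +0.0312 -0.0618 -0.3638]
  T[3,:] = [+0.0000 +0.0561 -0.0521 -0.0346]
|λ(T)| sorted: 0.2878, 0.0980, 0.0980, 0.0000.
ρ(T) = max|λ| = 0.2878; 0.2878 < 1 ⇒ converges.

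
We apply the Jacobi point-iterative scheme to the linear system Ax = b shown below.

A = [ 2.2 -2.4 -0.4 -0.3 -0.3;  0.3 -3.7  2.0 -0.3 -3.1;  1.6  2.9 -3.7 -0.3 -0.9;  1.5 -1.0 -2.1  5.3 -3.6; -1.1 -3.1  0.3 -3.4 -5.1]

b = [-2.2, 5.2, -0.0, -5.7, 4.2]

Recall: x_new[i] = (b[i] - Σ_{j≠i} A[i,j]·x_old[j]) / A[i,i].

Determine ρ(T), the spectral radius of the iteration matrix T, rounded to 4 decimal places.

Diagonal D = diag(2.2, -3.7, -3.7, 5.3, -5.1); L, U strict lower/upper.
Jacobi T = -D⁻¹(L+U): T[4,3] = -(-3.4)/(-5.1) = -0.6667; T[4,4] = 0.
  T[0,:] = [+0.0000, +1.0909, +0.1818, +0.1364, +0.1364]
  T[1,:] = [+0.0811, +0.0000, +0.5405, -0.0811, -0.8378]
  T[2,:] = [+0.4324, +0.7838, +0.0000, -0.0811, -0.2432]
  T[3,:] = [-0.2830, +0.1887, +0.3962, +0.0000, +0.6792]
  T[4,:] = [-0.2157, -0.6078, +0.0588, -0.6667, +0.0000]
|roots of det(T-λI)|: 1.2046, 0.6317, 0.6317, 0.5489, 0.5489.
ρ = 1.2046; 1.2046 > 1, so it fails to converge.

1.2046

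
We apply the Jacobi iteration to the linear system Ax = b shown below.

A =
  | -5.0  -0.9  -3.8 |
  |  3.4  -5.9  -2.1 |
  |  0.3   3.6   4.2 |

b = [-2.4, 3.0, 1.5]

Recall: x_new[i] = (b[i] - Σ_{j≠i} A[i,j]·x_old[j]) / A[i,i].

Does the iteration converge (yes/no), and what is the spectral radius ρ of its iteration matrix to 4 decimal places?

yes, ρ = 0.8361

Diagonal D = diag(-5, -5.9, 4.2); L, U strict lower/upper.
Jacobi T = -D⁻¹(L+U): T[0,2] = -(-3.8)/(-5) = -0.7600; T[0,0] = 0.
  T[0,:] = [+0.0000  -0.1800  -0.7600]
  T[1,:] = [+0.5763  +0.0000  -0.3559]
  T[2,:] = [-0.0714  -0.8571  +0.0000]
|λ(T)| sorted: 0.8361, 0.6660, 0.6660.
ρ = 0.8361; 0.8361 < 1, so it converges for any x₀.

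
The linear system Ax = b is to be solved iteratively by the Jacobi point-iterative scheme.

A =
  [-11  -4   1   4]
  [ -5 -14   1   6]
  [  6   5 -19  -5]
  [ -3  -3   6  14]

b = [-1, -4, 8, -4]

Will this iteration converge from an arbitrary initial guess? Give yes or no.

yes

Let D = diag(-11, -14, -19, 14); L, U the strict triangles.
T_J = -D⁻¹(L+U): T[1,3] = -(6)/(-14) = +0.4286; T[1,1] = 0.
  T[0,:] = [+0.0000 -0.3636 +0.0909 +0.3636]
  T[1,:] = [-0.3571 +0.0000 +0.0714 +0.4286]
  T[2,:] = [+0.3158 +0.2632 +0.0000 -0.2632]
  T[3,:] = [+0.2143 +0.2143 -0.4286 +0.0000]
|eigenvalues of T|: 0.8442, 0.3728, 0.2775, 0.2775.
ρ(T) = max|λ| = 0.8442; 0.8442 < 1: convergent.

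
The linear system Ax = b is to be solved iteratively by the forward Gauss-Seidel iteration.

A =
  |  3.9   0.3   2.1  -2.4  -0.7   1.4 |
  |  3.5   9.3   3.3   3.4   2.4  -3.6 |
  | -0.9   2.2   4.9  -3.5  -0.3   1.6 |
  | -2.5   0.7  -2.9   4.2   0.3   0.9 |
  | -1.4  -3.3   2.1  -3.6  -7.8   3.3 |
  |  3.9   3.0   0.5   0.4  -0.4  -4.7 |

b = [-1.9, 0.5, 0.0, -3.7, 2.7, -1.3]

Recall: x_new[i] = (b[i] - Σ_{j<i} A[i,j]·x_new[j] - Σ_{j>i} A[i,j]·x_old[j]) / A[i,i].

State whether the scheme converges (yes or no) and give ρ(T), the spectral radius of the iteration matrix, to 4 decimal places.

no, ρ = 1.1315

Split A = D + L + U, D = diag(3.9, 9.3, 4.9, 4.2, -7.8, -4.7).
T_GS = -(D+L)⁻¹U: row 0 first, T[0,4] = -(-0.7)/(3.9) = +0.1795; later rows by forward substitution.
  T[0,:] = [+0.0000 -0.0769 -0.5385 +0.6154 +0.1795 -0.3590]
  T[1,:] = [+0.0000 +0.0289 -0.1522 -0.5972 -0.3256 +0.5222]
  T[2,:] = [+0.0000 -0.0271 -0.0306 +1.0954 +0.2404 -0.6269]
  T[3,:] = [+0.0000 -0.0693 -0.3163 +1.2222 +0.2557 -0.9479]
  T[4,:] = [+0.0000 +0.0263 +0.2988 -0.1270 +0.0523 +0.5353]
  T[5,:] = [+0.0000 -0.0564 -0.5995 +0.3608 -0.0160 -0.1575]
moduli |λ_i(T)| = 1.1315, 0.4130, 0.4130, 0.1339, 0.0189, 0.0000.
spectral radius ρ = 1.1315; 1.1315 > 1, so it fails to converge.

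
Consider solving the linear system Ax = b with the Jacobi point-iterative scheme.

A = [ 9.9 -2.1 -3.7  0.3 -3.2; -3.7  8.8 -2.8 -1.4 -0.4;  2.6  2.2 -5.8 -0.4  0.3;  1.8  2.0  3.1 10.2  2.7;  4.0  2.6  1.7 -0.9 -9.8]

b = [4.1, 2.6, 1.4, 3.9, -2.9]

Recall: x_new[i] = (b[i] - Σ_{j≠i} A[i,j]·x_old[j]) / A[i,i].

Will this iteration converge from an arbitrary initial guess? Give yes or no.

yes

Let D = diag(9.9, 8.8, -5.8, 10.2, -9.8); L, U the strict triangles.
Jacobi T = -D⁻¹(L+U): T[3,4] = -(2.7)/(10.2) = -0.2647; T[3,3] = 0.
  T[0,:] = [+0.0000, +0.2121, +0.3737, -0.0303, +0.3232]
  T[1,:] = [+0.4205, +0.0000, +0.3182, +0.1591, +0.0455]
  T[2,:] = [+0.4483, +0.3793, +0.0000, -0.0690, +0.0517]
  T[3,:] = [-0.1765, -0.1961, -0.3039, +0.0000, -0.2647]
  T[4,:] = [+0.4082, +0.2653, +0.1735, -0.0918, +0.0000]
|roots of det(T-λI)|: 0.8644, 0.4989, 0.3043, 0.0981, 0.0369.
spectral radius ρ = 0.8644; 0.8644 < 1 ⇒ converges.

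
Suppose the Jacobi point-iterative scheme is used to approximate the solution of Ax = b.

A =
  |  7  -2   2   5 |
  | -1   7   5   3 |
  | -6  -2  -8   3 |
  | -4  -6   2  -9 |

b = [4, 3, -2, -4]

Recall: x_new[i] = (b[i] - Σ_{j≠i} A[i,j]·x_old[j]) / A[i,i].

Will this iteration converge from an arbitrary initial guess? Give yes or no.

Diagonal D = diag(7, 7, -8, -9); L, U strict lower/upper.
T_J = -D⁻¹(L+U): T[3,2] = -(2)/(-9) = +0.2222; T[3,3] = 0.
  T[0,:] = [+0.0000, +0.2857, -0.2857, -0.7143]
  T[1,:] = [+0.1429, +0.0000, -0.7143, -0.4286]
  T[2,:] = [-0.7500, -0.2500, +0.0000, +0.3750]
  T[3,:] = [-0.4444, -0.6667, +0.2222, +0.0000]
eigenvalue magnitudes: 1.3196, 0.8013, 0.4537, 0.4537.
ρ(T) = max|λ| = 1.3196; 1.3196 > 1 ⇒ diverges.

no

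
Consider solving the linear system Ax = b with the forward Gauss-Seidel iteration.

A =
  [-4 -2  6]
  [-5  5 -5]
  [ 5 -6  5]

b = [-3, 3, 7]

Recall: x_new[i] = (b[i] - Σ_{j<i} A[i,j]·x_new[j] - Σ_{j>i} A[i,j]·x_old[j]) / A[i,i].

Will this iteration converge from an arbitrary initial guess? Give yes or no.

A = D + L + U where D = diag(-4, 5, 5).
GS T = -(D+L)⁻¹U: row 0 first, T[0,1] = -(-2)/(-4) = -0.5000; later rows by forward substitution.
  T[0,:] = [+0.0000  -0.5000  +1.5000]
  T[1,:] = [+0.0000  -0.5000  +2.5000]
  T[2,:] = [+0.0000  -0.1000  +1.5000]
|λ(T)| sorted: 1.3660, 0.3660, 0.0000.
ρ = 1.3660; 1.3660 > 1 ⇒ diverges.

no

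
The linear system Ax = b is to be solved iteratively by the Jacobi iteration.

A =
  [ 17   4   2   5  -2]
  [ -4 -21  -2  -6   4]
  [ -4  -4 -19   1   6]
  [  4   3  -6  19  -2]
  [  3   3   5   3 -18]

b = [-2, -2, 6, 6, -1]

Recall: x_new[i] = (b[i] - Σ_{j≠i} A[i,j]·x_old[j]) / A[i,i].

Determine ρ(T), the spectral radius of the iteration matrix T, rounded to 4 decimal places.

Diagonal D = diag(17, -21, -19, 19, -18); L, U strict lower/upper.
T_J = -D⁻¹(L+U): T[1,4] = -(4)/(-21) = +0.1905; T[1,1] = 0.
  T[0,:] = [+0.0000  -0.2353  -0.1176  -0.2941  +0.1176]
  T[1,:] = [-0.1905  +0.0000  -0.0952  -0.2857  +0.1905]
  T[2,:] = [-0.2105  -0.2105  +0.0000  +0.0526  +0.3158]
  T[3,:] = [-0.2105  -0.1579  +0.3158  +0.0000  +0.1053]
  T[4,:] = [+0.1667  +0.1667  +0.2778  +0.1667  +0.0000]
eigenvalue magnitudes: 0.5854, 0.4815, 0.2957, 0.2024, 0.2024.
spectral radius ρ = 0.5854; 0.5854 < 1 ⇒ converges.

0.5854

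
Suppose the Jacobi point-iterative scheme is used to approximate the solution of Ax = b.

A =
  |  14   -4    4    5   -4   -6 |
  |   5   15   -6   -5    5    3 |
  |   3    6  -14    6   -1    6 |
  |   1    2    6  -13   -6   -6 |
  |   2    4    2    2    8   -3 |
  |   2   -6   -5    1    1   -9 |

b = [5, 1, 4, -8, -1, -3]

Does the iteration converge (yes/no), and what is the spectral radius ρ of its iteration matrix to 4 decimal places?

no, ρ = 1.1303

Write A = D+L+U with D = diag(14, 15, -14, -13, 8, -9).
Jacobi T = -D⁻¹(L+U): T[3,4] = -(-6)/(-13) = -0.4615; T[3,3] = 0.
  T[0,:] = [+0.0000  +0.2857  -0.2857  -0.3571  +0.2857  +0.4286]
  T[1,:] = [-0.3333  +0.0000  +0.4000  +0.3333  -0.3333  -0.2000]
  T[2,:] = [+0.2143  +0.4286  +0.0000  +0.4286  -0.0714  +0.4286]
  T[3,:] = [+0.0769  +0.1538  +0.4615  +0.0000  -0.4615  -0.4615]
  T[4,:] = [-0.2500  -0.5000  -0.2500  -0.2500  +0.0000  +0.3750]
  T[5,:] = [+0.2222  -0.6667  -0.5556  +0.1111  +0.1111  +0.0000]
|λ(T)| sorted: 1.1303, 0.6702, 0.6702, 0.4544, 0.2351, 0.2351.
spectral radius ρ = 1.1303; 1.1303 > 1: divergent.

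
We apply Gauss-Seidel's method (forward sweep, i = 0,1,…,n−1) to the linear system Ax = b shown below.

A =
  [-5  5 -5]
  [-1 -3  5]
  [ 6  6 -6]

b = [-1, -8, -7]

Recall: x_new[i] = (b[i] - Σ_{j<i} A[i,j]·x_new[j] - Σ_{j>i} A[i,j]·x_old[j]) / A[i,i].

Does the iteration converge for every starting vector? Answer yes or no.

no

A = D + L + U where D = diag(-5, -3, -6).
GS T = -(D+L)⁻¹U: row 0 first, T[0,2] = -(-5)/(-5) = -1.0000; later rows by forward substitution.
  T[0,:] = [+0.0000 +1.0000 -1.0000]
  T[1,:] = [+0.0000 -0.3333 +2.0000]
  T[2,:] = [+0.0000 +0.6667 +1.0000]
|roots of det(T-λI)|: 1.6667, 1.0000, 0.0000.
ρ = 1.6667; 1.6667 > 1: divergent.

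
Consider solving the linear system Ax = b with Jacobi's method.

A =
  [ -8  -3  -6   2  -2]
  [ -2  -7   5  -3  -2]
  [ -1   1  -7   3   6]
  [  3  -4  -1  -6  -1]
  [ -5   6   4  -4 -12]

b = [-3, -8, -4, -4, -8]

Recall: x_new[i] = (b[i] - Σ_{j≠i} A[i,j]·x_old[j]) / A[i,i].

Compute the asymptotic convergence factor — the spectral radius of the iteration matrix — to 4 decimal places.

1.2181

Split A = D + L + U, D = diag(-8, -7, -7, -6, -12).
Jacobi: T = -D⁻¹(L+U), T[4,1] = -(6)/(-12) = +0.5000; T[4,4] = 0.
  T[0,:] = [+0.0000 -0.3750 -0.7500 +0.2500 -0.2500]
  T[1,:] = [-0.2857 +0.0000 +0.7143 -0.4286 -0.2857]
  T[2,:] = [-0.1429 +0.1429 +0.0000 +0.4286 +0.8571]
  T[3,:] = [+0.5000 -0.6667 -0.1667 +0.0000 -0.1667]
  T[4,:] = [-0.4167 +0.5000 +0.3333 -0.3333 +0.0000]
eigenvalue magnitudes: 1.2181, 0.7470, 0.3595, 0.3595, 0.3402.
ρ = 1.2181; 1.2181 > 1, so it fails to converge.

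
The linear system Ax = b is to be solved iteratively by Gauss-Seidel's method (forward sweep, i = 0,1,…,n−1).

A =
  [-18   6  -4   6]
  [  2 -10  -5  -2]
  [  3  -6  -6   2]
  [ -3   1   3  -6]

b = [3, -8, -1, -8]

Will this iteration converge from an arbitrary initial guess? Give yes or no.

Split A = D + L + U, D = diag(-18, -10, -6, -6).
GS T = -(D+L)⁻¹U: row 0 first, T[0,2] = -(-4)/(-18) = -0.2222; later rows by forward substitution.
  T[0,:] = [+0.0000 +0.3333 -0.2222 +0.3333]
  T[1,:] = [+0.0000 +0.0667 -0.5444 -0.1333]
  T[2,:] = [+0.0000 +0.1000 +0.4333 +0.6333]
  T[3,:] = [+0.0000 -0.1056 +0.2370 +0.1278]
eigenvalue magnitudes: 0.7073, 0.1982, 0.1982, 0.0000.
ρ(T) = max|λ| = 0.7073; 0.7073 < 1: convergent.

yes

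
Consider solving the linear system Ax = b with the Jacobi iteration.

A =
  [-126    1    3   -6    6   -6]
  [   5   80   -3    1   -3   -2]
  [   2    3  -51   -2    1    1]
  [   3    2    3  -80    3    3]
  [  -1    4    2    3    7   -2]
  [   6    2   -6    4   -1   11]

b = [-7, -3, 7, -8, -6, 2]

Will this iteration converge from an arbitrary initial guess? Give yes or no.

yes

Diagonal D = diag(-126, 80, -51, -80, 7, 11); L, U strict lower/upper.
Jacobi: T = -D⁻¹(L+U), T[4,3] = -(3)/(7) = -0.4286; T[4,4] = 0.
  T[0,:] = [+0.0000, +0.0079, +0.0238, -0.0476, +0.0476, -0.0476]
  T[1,:] = [-0.0625, +0.0000, +0.0375, -0.0125, +0.0375, +0.0250]
  T[2,:] = [+0.0392, +0.0588, +0.0000, -0.0392, +0.0196, +0.0196]
  T[3,:] = [+0.0375, +0.0250, +0.0375, +0.0000, +0.0375, +0.0375]
  T[4,:] = [+0.1429, -0.5714, -0.2857, -0.4286, +0.0000, +0.2857]
  T[5,:] = [-0.5455, -0.1818, +0.5455, -0.3636, +0.0909, +0.0000]
eigenvalue magnitudes: 0.3027, 0.2386, 0.2386, 0.1427, 0.0644, 0.0644.
spectral radius ρ = 0.3027; 0.3027 < 1 ⇒ converges.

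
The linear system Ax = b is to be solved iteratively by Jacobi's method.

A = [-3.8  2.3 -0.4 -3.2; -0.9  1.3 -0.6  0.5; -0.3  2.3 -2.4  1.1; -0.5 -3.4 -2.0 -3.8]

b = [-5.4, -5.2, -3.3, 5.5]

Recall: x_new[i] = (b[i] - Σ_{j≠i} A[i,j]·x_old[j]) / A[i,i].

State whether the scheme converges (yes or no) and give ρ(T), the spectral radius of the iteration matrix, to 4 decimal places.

no, ρ = 1.2612

Write A = D+L+U with D = diag(-3.8, 1.3, -2.4, -3.8).
Jacobi: T = -D⁻¹(L+U), T[1,3] = -(0.5)/(1.3) = -0.3846; T[1,1] = 0.
  T[0,:] = [+0.0000, +0.6053, -0.1053, -0.8421]
  T[1,:] = [+0.6923, +0.0000, +0.4615, -0.3846]
  T[2,:] = [-0.1250, +0.9583, +0.0000, +0.4583]
  T[3,:] = [-0.1316, -0.8947, -0.5263, +0.0000]
|eigenvalues of T|: 1.2612, 0.9888, 0.4828, 0.4828.
spectral radius ρ = 1.2612; 1.2612 > 1, so it fails to converge.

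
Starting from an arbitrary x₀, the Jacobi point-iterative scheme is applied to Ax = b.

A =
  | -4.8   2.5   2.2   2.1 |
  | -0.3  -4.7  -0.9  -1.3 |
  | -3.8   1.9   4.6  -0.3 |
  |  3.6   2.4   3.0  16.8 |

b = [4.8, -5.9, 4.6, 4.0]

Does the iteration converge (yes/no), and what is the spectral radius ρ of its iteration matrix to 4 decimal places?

yes, ρ = 0.7406

Split A = D + L + U, D = diag(-4.8, -4.7, 4.6, 16.8).
Jacobi T = -D⁻¹(L+U): T[2,0] = -(-3.8)/(4.6) = +0.8261; T[2,2] = 0.
  T[0,:] = [+0.0000, +0.5208, +0.4583, +0.4375]
  T[1,:] = [-0.0638, +0.0000, -0.1915, -0.2766]
  T[2,:] = [+0.8261, -0.4130, +0.0000, +0.0652]
  T[3,:] = [-0.2143, -0.1429, -0.1786, +0.0000]
|eigenvalues of T|: 0.7406, 0.3085, 0.3085, 0.1644.
ρ = 0.7406; 0.7406 < 1: convergent.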